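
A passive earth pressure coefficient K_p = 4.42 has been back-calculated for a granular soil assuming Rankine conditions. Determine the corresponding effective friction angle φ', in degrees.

39.1°

K_p = (1+sin φ)/(1−sin φ) ⇒ sin φ = (K_p − 1)/(K_p + 1) = 0.6310.
φ = arcsin(0.6310) = 39.12°.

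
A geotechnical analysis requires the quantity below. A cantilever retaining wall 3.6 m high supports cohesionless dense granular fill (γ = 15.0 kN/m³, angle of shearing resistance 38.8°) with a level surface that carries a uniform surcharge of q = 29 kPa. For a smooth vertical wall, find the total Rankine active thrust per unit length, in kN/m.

46.3 kN/m

K_a = tan²(45° − φ/2) = 0.2296.
Soil triangle: ½ K_a γ H² = 0.5×0.2296×15.0×3.6² = 22.31 kN/m.
Surcharge rectangle: K_a q H = 0.2296×29×3.6 = 23.97 kN/m.
Total = 22.31 + 23.97 = 46.28 kN/m.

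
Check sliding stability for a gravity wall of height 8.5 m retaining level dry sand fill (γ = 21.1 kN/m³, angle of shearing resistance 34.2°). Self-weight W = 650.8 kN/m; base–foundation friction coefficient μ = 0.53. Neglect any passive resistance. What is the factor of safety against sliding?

K_a = tan²(45° − 34.2°/2) = 0.2803.
P_a = ½K_aγH² = 0.5×0.2803×21.1×8.5² = 213.7 kN/m, acting at H/3 = 2.833 m above the base.
FS_sliding = μW / P_a = 0.53×650.8 / 213.7 = 1.614.

1.61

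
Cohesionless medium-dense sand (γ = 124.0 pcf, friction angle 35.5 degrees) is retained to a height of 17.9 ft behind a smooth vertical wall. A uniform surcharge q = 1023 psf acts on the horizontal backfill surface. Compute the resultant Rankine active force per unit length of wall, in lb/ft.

10100 lb/ft

K_a = tan²(45° − φ/2) = 0.2653.
Soil triangle: ½ K_a γ H² = 0.5×0.2653×124.0×17.9² = 5269 lb/ft.
Surcharge rectangle: K_a q H = 0.2653×1023×17.9 = 4857 lb/ft.
Total = 5269 + 4857 = 10130 lb/ft.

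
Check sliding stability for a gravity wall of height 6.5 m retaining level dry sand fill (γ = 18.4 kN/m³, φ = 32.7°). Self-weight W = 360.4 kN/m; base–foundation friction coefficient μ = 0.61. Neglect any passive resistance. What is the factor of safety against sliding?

K_a = tan²(45° − 32.7°/2) = 0.2985.
P_a = ½K_aγH² = 0.5×0.2985×18.4×6.5² = 116.0 kN/m, acting at H/3 = 2.167 m above the base.
FS_sliding = μW / P_a = 0.61×360.4 / 116.0 = 1.895.

1.89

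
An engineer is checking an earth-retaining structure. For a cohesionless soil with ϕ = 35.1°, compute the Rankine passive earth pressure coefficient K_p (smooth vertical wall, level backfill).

K_p = (1 + sin φ)/(1 − sin φ) = tan²(45° + 35.1°/2) = 3.706.

3.71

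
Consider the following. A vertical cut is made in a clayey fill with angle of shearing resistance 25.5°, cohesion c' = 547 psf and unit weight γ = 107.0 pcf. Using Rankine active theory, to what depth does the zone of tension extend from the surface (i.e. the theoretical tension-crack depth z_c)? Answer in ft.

16.2 ft

K_a = tan²(45° − 25.5°/2) = 0.3981; √K_a = 0.6310.
The active pressure is zero where K_a γ z = 2c√K_a, so z_c = 2c/(γ√K_a) = 2×547/(107.0×0.6310) = 16.20 ft.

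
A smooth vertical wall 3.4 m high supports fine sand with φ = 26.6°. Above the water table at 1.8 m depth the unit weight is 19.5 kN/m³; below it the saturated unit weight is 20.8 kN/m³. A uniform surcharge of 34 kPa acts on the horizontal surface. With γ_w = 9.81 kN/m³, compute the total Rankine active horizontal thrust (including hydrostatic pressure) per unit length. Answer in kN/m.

95.5 kN/m

K_a = tan²(45° − φ/2) = 0.3814.
γ' = 20.8 − 9.81 = 10.99 kN/m³. h₂ = H − d_w = 1.6 m.
σ'_h: at surface K_a·q = 12.97; at WT K_a(q+γd_w) = 26.36; at base K_a(q+γd_w+γ'h₂) = 33.07 kPa.
P₁ = ½(12.97+26.36)×1.8 = 35.39; P₂ = ½(26.36+33.07)×1.6 = 47.54; P_w = ½γ_w h₂² = 12.56.
Total = 35.39+47.54+12.56 = 95.49 kN/m.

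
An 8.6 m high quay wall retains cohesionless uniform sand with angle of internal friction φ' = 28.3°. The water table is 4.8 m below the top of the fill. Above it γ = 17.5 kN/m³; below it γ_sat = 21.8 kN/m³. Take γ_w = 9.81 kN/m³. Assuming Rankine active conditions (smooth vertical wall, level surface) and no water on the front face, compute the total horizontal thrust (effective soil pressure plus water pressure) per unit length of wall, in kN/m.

K_a = tan²(45° − φ/2) = 0.3568.
γ' = 21.8 − 9.81 = 11.99 kN/m³. Depth below WT = 3.8 m.
σ'_h at WT = K_a γ d_w = 29.97 kPa; at base = 29.97 + K_a γ' × 3.8 = 46.22 kPa.
P₁ (0–4.8 m) = ½×29.97×4.8 = 71.93. P₂ (4.8–8.6 m) = ½(29.97+46.22)×3.8 = 144.8.
P_w = ½ γ_w h₂² = 0.5×9.81×3.8² = 70.83. Total = 71.93+144.8+70.83 = 287.5 kN/m.

288 kN/m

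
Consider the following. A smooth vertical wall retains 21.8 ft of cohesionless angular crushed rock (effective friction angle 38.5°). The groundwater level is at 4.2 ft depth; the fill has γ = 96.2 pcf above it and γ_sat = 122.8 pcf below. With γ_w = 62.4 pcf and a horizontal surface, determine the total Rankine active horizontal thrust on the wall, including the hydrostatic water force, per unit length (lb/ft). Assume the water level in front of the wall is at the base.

K_a = tan²(45° − φ/2) = 0.2327.
γ' = 122.8 − 62.4 = 60.40 pcf. Depth below WT = 17.6 ft.
σ'_h at WT = K_a γ d_w = 94.00 psf; at base = 94.00 + K_a γ' × 17.6 = 341.3 psf.
P₁ (0–4.2 ft) = ½×94.00×4.2 = 197.4. P₂ (4.2–21.8 ft) = ½(94.00+341.3)×17.6 = 3831.
P_w = ½ γ_w h₂² = 0.5×62.4×17.6² = 9665. Total = 197.4+3831+9665 = 13690 lb/ft.

13700 lb/ft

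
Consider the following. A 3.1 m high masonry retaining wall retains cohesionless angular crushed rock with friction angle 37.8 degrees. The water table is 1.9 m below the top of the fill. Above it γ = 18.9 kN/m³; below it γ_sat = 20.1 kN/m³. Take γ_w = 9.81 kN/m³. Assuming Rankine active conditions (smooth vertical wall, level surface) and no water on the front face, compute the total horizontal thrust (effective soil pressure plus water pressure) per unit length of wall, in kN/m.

K_a = tan²(45° − φ/2) = 0.2400.
γ' = 20.1 − 9.81 = 10.29 kN/m³. Depth below WT = 1.2 m.
σ'_h at WT = K_a γ d_w = 8.618 kPa; at base = 8.618 + K_a γ' × 1.2 = 11.58 kPa.
P₁ (0–1.9 m) = ½×8.618×1.9 = 8.187. P₂ (1.9–3.1 m) = ½(8.618+11.58)×1.2 = 12.12.
P_w = ½ γ_w h₂² = 0.5×9.81×1.2² = 7.063. Total = 8.187+12.12+7.063 = 27.37 kN/m.

27.4 kN/m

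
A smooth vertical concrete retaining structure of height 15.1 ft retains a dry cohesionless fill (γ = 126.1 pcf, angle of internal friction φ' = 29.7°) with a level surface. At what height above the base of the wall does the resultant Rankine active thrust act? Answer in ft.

K_a = 0.3374.
The pressure distribution is triangular, so the resultant acts at H/3 above the base = 15.1/3 = 5.033 ft.

5.03 ft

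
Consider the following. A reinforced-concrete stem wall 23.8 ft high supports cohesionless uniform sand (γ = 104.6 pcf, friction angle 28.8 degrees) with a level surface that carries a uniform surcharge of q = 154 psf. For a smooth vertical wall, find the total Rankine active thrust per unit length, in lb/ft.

K_a = tan²(45° − φ/2) = 0.3498.
Soil triangle: ½ K_a γ H² = 0.5×0.3498×104.6×23.8² = 10360 lb/ft.
Surcharge rectangle: K_a q H = 0.3498×154×23.8 = 1282 lb/ft.
Total = 10360 + 1282 = 11640 lb/ft.

11600 lb/ft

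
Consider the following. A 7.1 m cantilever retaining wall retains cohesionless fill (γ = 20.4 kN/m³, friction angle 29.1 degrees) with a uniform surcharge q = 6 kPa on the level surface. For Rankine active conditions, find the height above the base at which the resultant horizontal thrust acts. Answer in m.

K_a = 0.3456.
Triangular part P₁ = ½K_aγH² = 177.7 at H/3 = 2.367 m; rectangular part P₂ = K_a q H = 14.72 at H/2 = 3.550 m.
ȳ = (P₁·2.367 + P₂·3.550)/(P₁+P₂) = 2.457 m.

2.46 m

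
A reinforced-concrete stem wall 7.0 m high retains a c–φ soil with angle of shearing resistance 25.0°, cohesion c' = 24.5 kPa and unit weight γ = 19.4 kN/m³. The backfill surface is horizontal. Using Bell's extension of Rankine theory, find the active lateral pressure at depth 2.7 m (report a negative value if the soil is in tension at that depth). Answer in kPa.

K_a = (1 − sin φ)/(1 + sin φ) = 0.4059.
σ_a = K_a γ z − 2c√K_a = 0.4059×19.4×2.7 − 2×24.5×0.6371 = -9.958 kPa.

-9.96 kPa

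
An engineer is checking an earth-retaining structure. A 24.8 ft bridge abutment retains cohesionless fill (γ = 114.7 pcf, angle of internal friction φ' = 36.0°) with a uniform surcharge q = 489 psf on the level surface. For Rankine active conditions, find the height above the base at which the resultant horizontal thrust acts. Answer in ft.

9.32 ft

K_a = 0.2596.
Triangular part P₁ = ½K_aγH² = 9157 at H/3 = 8.267 ft; rectangular part P₂ = K_a q H = 3148 at H/2 = 12.40 ft.
ȳ = (P₁·8.267 + P₂·12.40)/(P₁+P₂) = 9.324 ft.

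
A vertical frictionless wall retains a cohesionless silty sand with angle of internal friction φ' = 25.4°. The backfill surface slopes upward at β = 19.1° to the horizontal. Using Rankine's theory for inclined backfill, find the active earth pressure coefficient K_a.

0.516

K_a = cos β · (cos β − √(cos²β − cos²φ)) / (cos β + √(cos²β − cos²φ)).
cos β = 0.9449, cos φ = 0.9033, √(cos²β − cos²φ) = 0.2773.
K_a = 0.9449 × (0.9449 − 0.2773)/(0.9449 + 0.2773) = 0.5161.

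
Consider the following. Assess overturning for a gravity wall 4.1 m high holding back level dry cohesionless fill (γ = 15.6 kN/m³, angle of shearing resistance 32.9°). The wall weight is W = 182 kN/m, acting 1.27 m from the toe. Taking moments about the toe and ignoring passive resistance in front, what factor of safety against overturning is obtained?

4.36

K_a = tan²(45° − 32.9°/2) = 0.2960.
P_a = ½K_aγH² = 0.5×0.2960×15.6×4.1² = 38.81 kN/m, acting at H/3 = 1.367 m above the base.
Overturning moment M_o = P_a × H/3 = 38.81 × 1.367 = 53.05.
Resisting moment M_r = W × 1.27 = 182 × 1.27 = 231.1.
FS_overturning = M_r/M_o = 231.1/53.05 = 4.357.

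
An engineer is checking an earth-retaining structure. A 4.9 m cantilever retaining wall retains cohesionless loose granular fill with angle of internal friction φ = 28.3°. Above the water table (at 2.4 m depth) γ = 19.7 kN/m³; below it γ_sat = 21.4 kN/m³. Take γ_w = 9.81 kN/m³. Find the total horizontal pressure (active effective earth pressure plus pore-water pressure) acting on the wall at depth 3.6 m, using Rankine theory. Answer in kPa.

K_a = (1 − sin φ)/(1 + sin φ) = 0.3568.
γ' = 21.4 − 9.81 = 11.59 kN/m³.
Effective vertical stress at 3.6 m: σ'_v = 19.7×2.4 + 11.59×1.20 = 61.19 kPa.
σ'_h = K_a σ'_v = 0.3568 × 61.19 = 21.83 kPa; u = γ_w × 1.20 = 11.77 kPa.
Total σ_h = 21.83 + 11.77 = 33.60 kPa.

33.6 kPa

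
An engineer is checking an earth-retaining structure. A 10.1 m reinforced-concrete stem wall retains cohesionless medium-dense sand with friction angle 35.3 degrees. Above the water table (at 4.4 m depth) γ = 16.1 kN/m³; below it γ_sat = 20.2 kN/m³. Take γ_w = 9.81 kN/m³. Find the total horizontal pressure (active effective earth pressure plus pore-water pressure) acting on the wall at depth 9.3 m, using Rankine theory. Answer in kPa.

K_a = (1 − sin φ)/(1 + sin φ) = 0.2675.
γ' = 20.2 − 9.81 = 10.39 kN/m³.
Effective vertical stress at 9.3 m: σ'_v = 16.1×4.4 + 10.39×4.90 = 121.8 kPa.
σ'_h = K_a σ'_v = 0.2675 × 121.8 = 32.57 kPa; u = γ_w × 4.90 = 48.07 kPa.
Total σ_h = 32.57 + 48.07 = 80.64 kPa.

80.6 kPa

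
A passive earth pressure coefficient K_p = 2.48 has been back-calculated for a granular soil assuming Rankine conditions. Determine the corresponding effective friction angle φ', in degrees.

K_p = (1+sin φ)/(1−sin φ) ⇒ sin φ = (K_p − 1)/(K_p + 1) = 0.4253.
φ = arcsin(0.4253) = 25.17°.

25.2°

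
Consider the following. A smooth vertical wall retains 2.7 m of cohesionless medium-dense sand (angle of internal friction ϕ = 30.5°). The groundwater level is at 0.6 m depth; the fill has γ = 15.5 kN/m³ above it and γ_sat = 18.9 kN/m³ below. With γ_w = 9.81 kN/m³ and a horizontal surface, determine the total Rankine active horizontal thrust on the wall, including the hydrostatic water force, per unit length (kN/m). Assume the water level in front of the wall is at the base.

35.5 kN/m

K_a = tan²(45° − φ/2) = 0.3267.
γ' = 18.9 − 9.81 = 9.090 kN/m³. Depth below WT = 2.1 m.
σ'_h at WT = K_a γ d_w = 3.038 kPa; at base = 3.038 + K_a γ' × 2.1 = 9.274 kPa.
P₁ (0–0.6 m) = ½×3.038×0.6 = 0.9114. P₂ (0.6–2.7 m) = ½(3.038+9.274)×2.1 = 12.93.
P_w = ½ γ_w h₂² = 0.5×9.81×2.1² = 21.63. Total = 0.9114+12.93+21.63 = 35.47 kN/m.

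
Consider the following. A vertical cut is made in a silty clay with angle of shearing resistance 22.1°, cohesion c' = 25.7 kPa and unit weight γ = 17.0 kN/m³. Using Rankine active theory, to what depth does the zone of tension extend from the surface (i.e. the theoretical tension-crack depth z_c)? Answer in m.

K_a = tan²(45° − 22.1°/2) = 0.4533; √K_a = 0.6732.
The active pressure is zero where K_a γ z = 2c√K_a, so z_c = 2c/(γ√K_a) = 2×25.7/(17.0×0.6732) = 4.491 m.

4.49 m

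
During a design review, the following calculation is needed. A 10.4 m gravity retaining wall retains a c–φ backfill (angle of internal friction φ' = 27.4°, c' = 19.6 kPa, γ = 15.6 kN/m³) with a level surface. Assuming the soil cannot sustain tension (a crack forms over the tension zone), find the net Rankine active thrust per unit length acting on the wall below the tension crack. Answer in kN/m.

K_a = 0.3697; √K_a = 0.6080.
Tension-crack depth z_c = 2c/(γ√K_a) = 2×19.6/(15.6×0.6080) = 4.133 m.
σ_a at base = K_a γ H − 2c√K_a = 0.3697×15.6×10.4 − 2×19.6×0.6080 = 36.14 kPa.
P_a = ½ × 36.14 × (H − z_c) = 0.5×36.14×6.267 = 113.3 kN/m.

113 kN/m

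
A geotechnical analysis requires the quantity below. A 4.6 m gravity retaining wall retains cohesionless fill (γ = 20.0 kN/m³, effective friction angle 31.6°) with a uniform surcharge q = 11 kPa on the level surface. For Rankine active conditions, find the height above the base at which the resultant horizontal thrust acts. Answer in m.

1.68 m

K_a = 0.3123.
Triangular part P₁ = ½K_aγH² = 66.09 at H/3 = 1.533 m; rectangular part P₂ = K_a q H = 15.80 at H/2 = 2.300 m.
ȳ = (P₁·1.533 + P₂·2.300)/(P₁+P₂) = 1.681 m.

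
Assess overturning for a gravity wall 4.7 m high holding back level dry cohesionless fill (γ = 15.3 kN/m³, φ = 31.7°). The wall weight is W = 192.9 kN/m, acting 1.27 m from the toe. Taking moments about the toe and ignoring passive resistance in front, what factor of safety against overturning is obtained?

2.97

K_a = tan²(45° − 31.7°/2) = 0.3111.
P_a = ½K_aγH² = 0.5×0.3111×15.3×4.7² = 52.57 kN/m, acting at H/3 = 1.567 m above the base.
Overturning moment M_o = P_a × H/3 = 52.57 × 1.567 = 82.36.
Resisting moment M_r = W × 1.27 = 192.9 × 1.27 = 245.0.
FS_overturning = M_r/M_o = 245.0/82.36 = 2.975.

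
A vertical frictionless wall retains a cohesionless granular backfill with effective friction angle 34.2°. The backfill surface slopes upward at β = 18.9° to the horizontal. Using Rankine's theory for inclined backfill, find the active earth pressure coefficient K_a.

0.328

K_a = cos β · (cos β − √(cos²β − cos²φ)) / (cos β + √(cos²β − cos²φ)).
cos β = 0.9461, cos φ = 0.8271, √(cos²β − cos²φ) = 0.4594.
K_a = 0.9461 × (0.9461 − 0.4594)/(0.9461 + 0.4594) = 0.3276.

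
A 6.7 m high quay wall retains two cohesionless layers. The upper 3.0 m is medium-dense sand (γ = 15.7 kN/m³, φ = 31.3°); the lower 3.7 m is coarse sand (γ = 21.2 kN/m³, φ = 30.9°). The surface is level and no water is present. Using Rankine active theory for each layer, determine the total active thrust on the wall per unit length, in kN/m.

K_a1 = tan²(45°−31.3°/2) = 0.3162; K_a2 = tan²(45°−30.9°/2) = 0.3214.
Layer 1: σ at base = K_a1 γ₁ h₁ = 14.89 kPa; P₁ = ½×14.89×3.0 = 22.34.
Layer 2: σ_v at top = γ₁h₁ = 47.10; σ_h top = K_a2×47.10 = 15.14; σ_h base = K_a2×(47.10+21.2×3.7) = 40.35.
P₂ = ½(15.14+40.35)×3.7 = 102.7. Total P_a = 22.34+102.7 = 125.0 kN/m.

125 kN/m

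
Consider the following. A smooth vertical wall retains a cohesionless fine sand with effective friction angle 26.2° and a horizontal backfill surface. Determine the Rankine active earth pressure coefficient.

K_a = tan²(45° − φ/2) = tan²(31.90°) = 0.3874.

0.387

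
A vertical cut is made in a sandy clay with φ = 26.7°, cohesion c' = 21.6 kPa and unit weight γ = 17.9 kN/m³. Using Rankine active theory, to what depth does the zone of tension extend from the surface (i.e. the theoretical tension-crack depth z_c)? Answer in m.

3.92 m

K_a = tan²(45° − 26.7°/2) = 0.3800; √K_a = 0.6164.
The active pressure is zero where K_a γ z = 2c√K_a, so z_c = 2c/(γ√K_a) = 2×21.6/(17.9×0.6164) = 3.915 m.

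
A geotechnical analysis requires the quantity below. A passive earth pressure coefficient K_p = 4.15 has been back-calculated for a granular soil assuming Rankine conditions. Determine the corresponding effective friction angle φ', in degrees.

K_p = (1+sin φ)/(1−sin φ) ⇒ sin φ = (K_p − 1)/(K_p + 1) = 0.6117.
φ = arcsin(0.6117) = 37.71°.

37.7°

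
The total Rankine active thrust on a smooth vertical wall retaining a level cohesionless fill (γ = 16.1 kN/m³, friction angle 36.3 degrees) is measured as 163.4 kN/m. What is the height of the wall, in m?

K_a = 0.2563. P_a = ½ K_a γ H² ⇒ H = √(2P_a/(K_a γ)).
H = √(2×163.4/(0.2563×16.1)) = 8.900 m.

8.90 m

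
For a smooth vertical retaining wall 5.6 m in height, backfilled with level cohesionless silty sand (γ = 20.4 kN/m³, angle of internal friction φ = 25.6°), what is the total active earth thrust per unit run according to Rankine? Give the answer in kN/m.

K_a = tan²(45° − φ/2) = 0.3966.
P_a = ½ K_a γ H² = 0.5 × 0.3966 × 20.4 × 5.6² = 126.8 kN/m.

127 kN/m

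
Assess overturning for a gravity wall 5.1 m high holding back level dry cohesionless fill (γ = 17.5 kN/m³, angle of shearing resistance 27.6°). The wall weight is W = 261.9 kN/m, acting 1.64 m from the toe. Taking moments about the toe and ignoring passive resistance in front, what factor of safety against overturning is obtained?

K_a = tan²(45° − 27.6°/2) = 0.3668.
P_a = ½K_aγH² = 0.5×0.3668×17.5×5.1² = 83.47 kN/m, acting at H/3 = 1.700 m above the base.
Overturning moment M_o = P_a × H/3 = 83.47 × 1.700 = 141.9.
Resisting moment M_r = W × 1.64 = 261.9 × 1.64 = 429.5.
FS_overturning = M_r/M_o = 429.5/141.9 = 3.027.

3.03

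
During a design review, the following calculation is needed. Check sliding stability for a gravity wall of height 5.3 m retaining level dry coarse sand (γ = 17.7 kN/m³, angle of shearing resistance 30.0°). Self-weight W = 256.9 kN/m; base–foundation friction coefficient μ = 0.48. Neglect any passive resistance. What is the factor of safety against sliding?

1.49

K_a = tan²(45° − 30.0°/2) = 0.3333.
P_a = ½K_aγH² = 0.5×0.3333×17.7×5.3² = 82.87 kN/m, acting at H/3 = 1.767 m above the base.
FS_sliding = μW / P_a = 0.48×256.9 / 82.87 = 1.488.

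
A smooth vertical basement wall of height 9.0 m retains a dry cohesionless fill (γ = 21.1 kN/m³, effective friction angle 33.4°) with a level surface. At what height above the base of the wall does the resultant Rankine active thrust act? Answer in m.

3.00 m

K_a = 0.2899.
The pressure distribution is triangular, so the resultant acts at H/3 above the base = 9.0/3 = 3.000 m.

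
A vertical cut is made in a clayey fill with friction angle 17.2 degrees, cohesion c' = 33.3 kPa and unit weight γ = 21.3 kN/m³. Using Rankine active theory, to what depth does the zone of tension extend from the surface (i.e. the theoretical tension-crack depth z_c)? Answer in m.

4.24 m

K_a = tan²(45° − 17.2°/2) = 0.5436; √K_a = 0.7373.
The active pressure is zero where K_a γ z = 2c√K_a, so z_c = 2c/(γ√K_a) = 2×33.3/(21.3×0.7373) = 4.241 m.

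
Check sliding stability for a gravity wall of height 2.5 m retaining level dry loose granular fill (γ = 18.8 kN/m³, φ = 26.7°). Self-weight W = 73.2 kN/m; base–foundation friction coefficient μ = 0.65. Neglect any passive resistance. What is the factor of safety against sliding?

2.13

K_a = tan²(45° − 26.7°/2) = 0.3800.
P_a = ½K_aγH² = 0.5×0.3800×18.8×2.5² = 22.32 kN/m, acting at H/3 = 0.8333 m above the base.
FS_sliding = μW / P_a = 0.65×73.2 / 22.32 = 2.131.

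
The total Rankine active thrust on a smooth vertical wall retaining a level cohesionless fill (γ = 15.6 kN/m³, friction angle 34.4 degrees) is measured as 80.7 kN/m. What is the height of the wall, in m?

K_a = 0.2780. P_a = ½ K_a γ H² ⇒ H = √(2P_a/(K_a γ)).
H = √(2×80.7/(0.2780×15.6)) = 6.101 m.

6.10 m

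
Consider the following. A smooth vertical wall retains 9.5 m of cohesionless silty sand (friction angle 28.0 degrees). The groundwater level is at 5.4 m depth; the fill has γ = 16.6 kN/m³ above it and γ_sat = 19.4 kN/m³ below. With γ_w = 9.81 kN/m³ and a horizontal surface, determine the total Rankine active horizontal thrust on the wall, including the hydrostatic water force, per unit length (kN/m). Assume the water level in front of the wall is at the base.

K_a = tan²(45° − φ/2) = 0.3610.
γ' = 19.4 − 9.81 = 9.590 kN/m³. Depth below WT = 4.1 m.
σ'_h at WT = K_a γ d_w = 32.36 kPa; at base = 32.36 + K_a γ' × 4.1 = 46.56 kPa.
P₁ (0–5.4 m) = ½×32.36×5.4 = 87.38. P₂ (5.4–9.5 m) = ½(32.36+46.56)×4.1 = 161.8.
P_w = ½ γ_w h₂² = 0.5×9.81×4.1² = 82.45. Total = 87.38+161.8+82.45 = 331.6 kN/m.

332 kN/m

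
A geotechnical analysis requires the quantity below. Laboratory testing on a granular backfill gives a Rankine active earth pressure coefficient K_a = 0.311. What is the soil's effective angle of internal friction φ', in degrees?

31.7°

K_a = tan²(45° − φ/2) ⇒ 45° − φ/2 = arctan(√0.311) = 29.15°.
φ = 2(45° − 29.15°) = 31.71°.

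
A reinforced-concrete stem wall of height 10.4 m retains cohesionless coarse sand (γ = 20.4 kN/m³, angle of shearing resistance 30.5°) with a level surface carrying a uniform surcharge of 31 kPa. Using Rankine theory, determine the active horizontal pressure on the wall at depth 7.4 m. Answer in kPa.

59.4 kPa

K_a = (1 − sin φ)/(1 + sin φ) = 0.3267.
σ_v = γz + q = 20.4 × 7.4 + 31 = 182.0 kPa.
σ_h = K_a σ_v = 0.3267 × 182.0 = 59.44 kPa.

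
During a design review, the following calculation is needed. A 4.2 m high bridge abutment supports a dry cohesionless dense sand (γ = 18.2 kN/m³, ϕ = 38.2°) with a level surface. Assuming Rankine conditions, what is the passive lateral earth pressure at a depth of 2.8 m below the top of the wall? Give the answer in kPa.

216 kPa

K_p = (1 + sin φ)/(1 − sin φ) = 4.241.
σ_h = K_p γ z = 4.241 × 18.2 × 2.8 = 216.1 kPa.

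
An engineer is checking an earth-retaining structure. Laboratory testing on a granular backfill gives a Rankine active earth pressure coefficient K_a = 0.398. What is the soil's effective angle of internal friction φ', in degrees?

25.5°

K_a = tan²(45° − φ/2) ⇒ 45° − φ/2 = arctan(√0.398) = 32.25°.
φ = 2(45° − 32.25°) = 25.51°.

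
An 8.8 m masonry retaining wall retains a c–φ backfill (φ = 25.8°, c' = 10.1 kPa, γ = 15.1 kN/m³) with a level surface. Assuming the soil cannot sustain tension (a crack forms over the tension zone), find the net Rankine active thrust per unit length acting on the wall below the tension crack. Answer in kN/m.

132 kN/m

K_a = 0.3935; √K_a = 0.6273.
Tension-crack depth z_c = 2c/(γ√K_a) = 2×10.1/(15.1×0.6273) = 2.133 m.
σ_a at base = K_a γ H − 2c√K_a = 0.3935×15.1×8.8 − 2×10.1×0.6273 = 39.62 kPa.
P_a = ½ × 39.62 × (H − z_c) = 0.5×39.62×6.667 = 132.1 kN/m.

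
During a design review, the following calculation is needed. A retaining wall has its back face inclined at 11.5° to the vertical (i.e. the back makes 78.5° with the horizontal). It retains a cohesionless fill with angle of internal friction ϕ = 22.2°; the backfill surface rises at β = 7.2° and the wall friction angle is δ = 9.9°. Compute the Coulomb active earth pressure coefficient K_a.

0.563

K_a = sin²(α+φ) / [sin²α · sin(α−δ) · (1 + √{sin(φ+δ)sin(φ−β) / (sin(α−δ)sin(α+β))})²].
With α = 78.5°, φ = 22.2°, δ = 9.9°, β = 7.2°: K_a = 0.5631.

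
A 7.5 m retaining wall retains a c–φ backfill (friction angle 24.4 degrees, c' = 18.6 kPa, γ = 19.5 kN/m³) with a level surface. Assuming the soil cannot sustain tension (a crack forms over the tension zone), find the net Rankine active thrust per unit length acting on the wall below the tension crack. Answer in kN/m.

K_a = 0.4153; √K_a = 0.6445.
Tension-crack depth z_c = 2c/(γ√K_a) = 2×18.6/(19.5×0.6445) = 2.960 m.
σ_a at base = K_a γ H − 2c√K_a = 0.4153×19.5×7.5 − 2×18.6×0.6445 = 36.77 kPa.
P_a = ½ × 36.77 × (H − z_c) = 0.5×36.77×4.540 = 83.46 kN/m.

83.5 kN/m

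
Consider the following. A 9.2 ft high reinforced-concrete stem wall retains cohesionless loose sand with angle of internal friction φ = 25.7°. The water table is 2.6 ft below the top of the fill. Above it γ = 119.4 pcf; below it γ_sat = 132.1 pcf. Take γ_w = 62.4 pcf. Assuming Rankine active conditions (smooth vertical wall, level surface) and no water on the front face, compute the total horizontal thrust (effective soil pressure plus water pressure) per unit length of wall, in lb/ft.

2930 lb/ft

K_a = tan²(45° − φ/2) = 0.3950.
γ' = 132.1 − 62.4 = 69.70 pcf. Depth below WT = 6.6 ft.
σ'_h at WT = K_a γ d_w = 122.6 psf; at base = 122.6 + K_a γ' × 6.6 = 304.4 psf.
P₁ (0–2.6 ft) = ½×122.6×2.6 = 159.4. P₂ (2.6–9.2 ft) = ½(122.6+304.4)×6.6 = 1409.
P_w = ½ γ_w h₂² = 0.5×62.4×6.6² = 1359. Total = 159.4+1409+1359 = 2928 lb/ft.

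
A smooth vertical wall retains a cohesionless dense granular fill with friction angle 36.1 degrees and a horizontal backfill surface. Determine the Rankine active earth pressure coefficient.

K_a = tan²(45° − φ/2) = tan²(26.95°) = 0.2585.

0.258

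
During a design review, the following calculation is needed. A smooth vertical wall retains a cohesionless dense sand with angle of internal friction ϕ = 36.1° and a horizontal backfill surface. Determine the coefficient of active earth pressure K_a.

K_a = (1 − sin φ)/(1 + sin φ) = (1 − sin 36.1°)/(1 + sin 36.1°) = 0.2585.

0.258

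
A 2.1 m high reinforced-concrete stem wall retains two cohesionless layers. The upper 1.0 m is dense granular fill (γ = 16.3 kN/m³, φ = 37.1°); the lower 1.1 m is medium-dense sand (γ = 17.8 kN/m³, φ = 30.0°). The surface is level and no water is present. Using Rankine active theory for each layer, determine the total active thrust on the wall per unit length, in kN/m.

11.6 kN/m

K_a1 = tan²(45°−37.1°/2) = 0.2475; K_a2 = tan²(45°−30.0°/2) = 0.3333.
Layer 1: σ at base = K_a1 γ₁ h₁ = 4.034 kPa; P₁ = ½×4.034×1.0 = 2.017.
Layer 2: σ_v at top = γ₁h₁ = 16.30; σ_h top = K_a2×16.30 = 5.433; σ_h base = K_a2×(16.30+17.8×1.1) = 11.96.
P₂ = ½(5.433+11.96)×1.1 = 9.566. Total P_a = 2.017+9.566 = 11.58 kN/m.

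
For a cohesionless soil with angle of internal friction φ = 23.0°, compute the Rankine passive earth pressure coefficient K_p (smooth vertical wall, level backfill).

K_p = (1 + sin φ)/(1 − sin φ) = tan²(45° + 23.0°/2) = 2.283.

2.28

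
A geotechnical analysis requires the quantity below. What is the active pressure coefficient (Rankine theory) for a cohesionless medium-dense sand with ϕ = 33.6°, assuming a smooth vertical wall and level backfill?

0.288

K_a = tan²(45° − φ/2) = tan²(28.20°) = 0.2875.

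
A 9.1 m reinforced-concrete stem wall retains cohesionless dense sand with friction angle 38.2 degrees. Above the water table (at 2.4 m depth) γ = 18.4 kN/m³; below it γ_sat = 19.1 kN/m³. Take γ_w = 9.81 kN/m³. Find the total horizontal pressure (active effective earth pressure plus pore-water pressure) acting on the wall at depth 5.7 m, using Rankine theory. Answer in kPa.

K_a = (1 − sin φ)/(1 + sin φ) = 0.2358.
γ' = 19.1 − 9.81 = 9.290 kN/m³.
Effective vertical stress at 5.7 m: σ'_v = 18.4×2.4 + 9.290×3.30 = 74.82 kPa.
σ'_h = K_a σ'_v = 0.2358 × 74.82 = 17.64 kPa; u = γ_w × 3.30 = 32.37 kPa.
Total σ_h = 17.64 + 32.37 = 50.01 kPa.

50.0 kPa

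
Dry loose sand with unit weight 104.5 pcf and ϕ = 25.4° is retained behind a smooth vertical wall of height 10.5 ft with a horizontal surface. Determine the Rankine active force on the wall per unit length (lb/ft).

2300 lb/ft

K_a = tan²(45° − φ/2) = 0.3996.
P_a = ½ K_a γ H² = 0.5 × 0.3996 × 104.5 × 10.5² = 2302 lb/ft.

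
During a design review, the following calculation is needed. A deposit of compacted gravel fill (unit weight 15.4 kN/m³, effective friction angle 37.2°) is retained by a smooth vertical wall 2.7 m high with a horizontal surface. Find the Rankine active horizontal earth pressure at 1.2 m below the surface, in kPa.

K_a = (1 − sin φ)/(1 + sin φ) = 0.2464.
σ_h = K_a γ z = 0.2464 × 15.4 × 1.2 = 4.554 kPa.

4.55 kPa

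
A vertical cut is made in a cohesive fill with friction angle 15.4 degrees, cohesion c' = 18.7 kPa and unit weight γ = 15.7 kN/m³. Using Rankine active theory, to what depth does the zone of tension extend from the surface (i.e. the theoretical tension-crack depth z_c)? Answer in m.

3.13 m

K_a = tan²(45° − 15.4°/2) = 0.5803; √K_a = 0.7618.
The active pressure is zero where K_a γ z = 2c√K_a, so z_c = 2c/(γ√K_a) = 2×18.7/(15.7×0.7618) = 3.127 m.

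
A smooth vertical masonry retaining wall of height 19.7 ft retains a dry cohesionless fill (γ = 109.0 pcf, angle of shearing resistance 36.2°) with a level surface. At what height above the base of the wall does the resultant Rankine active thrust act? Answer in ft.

6.57 ft

K_a = 0.2574.
The pressure distribution is triangular, so the resultant acts at H/3 above the base = 19.7/3 = 6.567 ft.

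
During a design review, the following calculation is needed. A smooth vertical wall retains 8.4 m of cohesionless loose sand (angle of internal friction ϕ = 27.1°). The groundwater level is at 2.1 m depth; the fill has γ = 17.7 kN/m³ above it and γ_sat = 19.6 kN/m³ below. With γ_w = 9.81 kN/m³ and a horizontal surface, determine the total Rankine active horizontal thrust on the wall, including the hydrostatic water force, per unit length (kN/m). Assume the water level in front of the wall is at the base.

K_a = tan²(45° − φ/2) = 0.3741.
γ' = 19.6 − 9.81 = 9.790 kN/m³. Depth below WT = 6.3 m.
σ'_h at WT = K_a γ d_w = 13.90 kPa; at base = 13.90 + K_a γ' × 6.3 = 36.97 kPa.
P₁ (0–2.1 m) = ½×13.90×2.1 = 14.60. P₂ (2.1–8.4 m) = ½(13.90+36.97)×6.3 = 160.3.
P_w = ½ γ_w h₂² = 0.5×9.81×6.3² = 194.7. Total = 14.60+160.3+194.7 = 369.5 kN/m.

370 kN/m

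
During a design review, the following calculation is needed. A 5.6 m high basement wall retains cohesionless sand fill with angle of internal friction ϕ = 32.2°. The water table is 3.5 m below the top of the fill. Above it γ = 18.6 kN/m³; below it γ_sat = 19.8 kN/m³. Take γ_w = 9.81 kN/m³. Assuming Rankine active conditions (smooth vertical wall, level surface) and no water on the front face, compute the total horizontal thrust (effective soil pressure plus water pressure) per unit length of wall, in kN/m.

K_a = tan²(45° − φ/2) = 0.3047.
γ' = 19.8 − 9.81 = 9.990 kN/m³. Depth below WT = 2.1 m.
σ'_h at WT = K_a γ d_w = 19.84 kPa; at base = 19.84 + K_a γ' × 2.1 = 26.23 kPa.
P₁ (0–3.5 m) = ½×19.84×3.5 = 34.72. P₂ (3.5–5.6 m) = ½(19.84+26.23)×2.1 = 48.37.
P_w = ½ γ_w h₂² = 0.5×9.81×2.1² = 21.63. Total = 34.72+48.37+21.63 = 104.7 kN/m.

105 kN/m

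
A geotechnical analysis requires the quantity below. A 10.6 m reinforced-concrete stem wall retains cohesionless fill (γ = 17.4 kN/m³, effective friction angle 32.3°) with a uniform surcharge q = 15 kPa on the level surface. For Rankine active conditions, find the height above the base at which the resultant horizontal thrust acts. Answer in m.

K_a = 0.3035.
Triangular part P₁ = ½K_aγH² = 296.7 at H/3 = 3.533 m; rectangular part P₂ = K_a q H = 48.25 at H/2 = 5.300 m.
ȳ = (P₁·3.533 + P₂·5.300)/(P₁+P₂) = 3.780 m.

3.78 m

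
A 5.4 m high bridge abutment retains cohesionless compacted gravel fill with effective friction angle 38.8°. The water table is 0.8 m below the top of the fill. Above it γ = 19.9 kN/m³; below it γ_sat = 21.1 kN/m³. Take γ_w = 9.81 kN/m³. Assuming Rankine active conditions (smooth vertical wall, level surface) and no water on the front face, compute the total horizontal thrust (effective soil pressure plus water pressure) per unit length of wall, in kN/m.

K_a = tan²(45° − φ/2) = 0.2296.
γ' = 21.1 − 9.81 = 11.29 kN/m³. Depth below WT = 4.6 m.
σ'_h at WT = K_a γ d_w = 3.655 kPa; at base = 3.655 + K_a γ' × 4.6 = 15.58 kPa.
P₁ (0–0.8 m) = ½×3.655×0.8 = 1.462. P₂ (0.8–5.4 m) = ½(3.655+15.58)×4.6 = 44.23.
P_w = ½ γ_w h₂² = 0.5×9.81×4.6² = 103.8. Total = 1.462+44.23+103.8 = 149.5 kN/m.

149 kN/m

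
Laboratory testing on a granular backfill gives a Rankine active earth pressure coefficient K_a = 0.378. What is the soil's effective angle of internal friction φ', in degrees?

K_a = tan²(45° − φ/2) ⇒ 45° − φ/2 = arctan(√0.378) = 31.58°.
φ = 2(45° − 31.58°) = 26.83°.

26.8°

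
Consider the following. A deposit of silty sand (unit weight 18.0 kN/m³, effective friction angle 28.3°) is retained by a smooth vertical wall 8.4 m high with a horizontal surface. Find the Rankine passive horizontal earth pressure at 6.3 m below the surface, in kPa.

318 kPa

K_p = (1 + sin φ)/(1 − sin φ) = 2.803.
σ_h = K_p γ z = 2.803 × 18.0 × 6.3 = 317.9 kPa.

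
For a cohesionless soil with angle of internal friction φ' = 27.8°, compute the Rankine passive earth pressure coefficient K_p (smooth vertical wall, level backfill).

2.75

K_p = (1 + sin φ)/(1 − sin φ) = tan²(45° + 27.8°/2) = 2.748.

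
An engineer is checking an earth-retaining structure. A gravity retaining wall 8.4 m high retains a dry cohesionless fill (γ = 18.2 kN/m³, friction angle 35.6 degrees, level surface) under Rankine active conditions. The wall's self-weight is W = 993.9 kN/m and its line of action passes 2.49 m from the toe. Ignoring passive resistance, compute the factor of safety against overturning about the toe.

5.21

K_a = tan²(45° − 35.6°/2) = 0.2641.
P_a = ½K_aγH² = 0.5×0.2641×18.2×8.4² = 169.6 kN/m, acting at H/3 = 2.800 m above the base.
Overturning moment M_o = P_a × H/3 = 169.6 × 2.800 = 474.9.
Resisting moment M_r = W × 2.49 = 993.9 × 2.49 = 2475.
FS_overturning = M_r/M_o = 2475/474.9 = 5.212.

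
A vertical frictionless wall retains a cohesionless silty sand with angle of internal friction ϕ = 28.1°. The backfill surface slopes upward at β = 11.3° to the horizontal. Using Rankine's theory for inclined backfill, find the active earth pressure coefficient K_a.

0.384

K_a = cos β · (cos β − √(cos²β − cos²φ)) / (cos β + √(cos²β − cos²φ)).
cos β = 0.9806, cos φ = 0.8821, √(cos²β − cos²φ) = 0.4283.
K_a = 0.9806 × (0.9806 − 0.4283)/(0.9806 + 0.4283) = 0.3844.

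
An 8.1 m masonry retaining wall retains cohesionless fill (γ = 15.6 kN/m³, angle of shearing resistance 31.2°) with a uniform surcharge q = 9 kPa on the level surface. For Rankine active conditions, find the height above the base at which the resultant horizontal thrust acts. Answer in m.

2.87 m

K_a = 0.3175.
Triangular part P₁ = ½K_aγH² = 162.5 at H/3 = 2.700 m; rectangular part P₂ = K_a q H = 23.15 at H/2 = 4.050 m.
ȳ = (P₁·2.700 + P₂·4.050)/(P₁+P₂) = 2.868 m.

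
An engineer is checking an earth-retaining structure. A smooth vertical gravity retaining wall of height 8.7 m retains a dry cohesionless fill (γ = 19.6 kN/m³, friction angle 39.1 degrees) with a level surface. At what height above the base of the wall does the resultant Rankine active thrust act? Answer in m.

2.90 m

K_a = 0.2265.
The pressure distribution is triangular, so the resultant acts at H/3 above the base = 8.7/3 = 2.900 m.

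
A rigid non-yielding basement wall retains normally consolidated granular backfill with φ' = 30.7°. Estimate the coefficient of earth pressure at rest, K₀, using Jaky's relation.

0.489

K₀ = 1 − sin φ' = 1 − sin 30.7° = 0.4895.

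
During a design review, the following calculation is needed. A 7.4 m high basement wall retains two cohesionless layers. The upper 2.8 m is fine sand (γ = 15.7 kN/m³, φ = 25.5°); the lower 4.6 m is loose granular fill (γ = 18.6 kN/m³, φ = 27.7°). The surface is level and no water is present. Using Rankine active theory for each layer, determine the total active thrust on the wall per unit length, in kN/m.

170 kN/m

K_a1 = tan²(45°−25.5°/2) = 0.3981; K_a2 = tan²(45°−27.7°/2) = 0.3653.
Layer 1: σ at base = K_a1 γ₁ h₁ = 17.50 kPa; P₁ = ½×17.50×2.8 = 24.50.
Layer 2: σ_v at top = γ₁h₁ = 43.96; σ_h top = K_a2×43.96 = 16.06; σ_h base = K_a2×(43.96+18.6×4.6) = 47.32.
P₂ = ½(16.06+47.32)×4.6 = 145.8. Total P_a = 24.50+145.8 = 170.3 kN/m.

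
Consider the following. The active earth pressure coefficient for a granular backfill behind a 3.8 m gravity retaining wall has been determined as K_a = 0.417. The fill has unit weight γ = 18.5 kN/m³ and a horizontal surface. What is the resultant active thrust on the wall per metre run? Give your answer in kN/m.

55.7 kN/m

P = ½ K_a γ H² = 0.5 × 0.417 × 18.5 × 3.8² = 55.70 kN/m.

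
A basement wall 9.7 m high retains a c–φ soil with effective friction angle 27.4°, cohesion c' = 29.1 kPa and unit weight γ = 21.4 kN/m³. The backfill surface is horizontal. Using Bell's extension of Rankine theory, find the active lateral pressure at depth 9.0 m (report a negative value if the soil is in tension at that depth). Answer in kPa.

35.8 kPa

K_a = (1 − sin φ)/(1 + sin φ) = 0.3697.
σ_a = K_a γ z − 2c√K_a = 0.3697×21.4×9.0 − 2×29.1×0.6080 = 35.81 kPa.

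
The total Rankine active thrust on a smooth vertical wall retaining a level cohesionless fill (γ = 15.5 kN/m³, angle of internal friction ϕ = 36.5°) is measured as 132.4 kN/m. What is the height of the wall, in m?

8.20 m

K_a = 0.2541. P_a = ½ K_a γ H² ⇒ H = √(2P_a/(K_a γ)).
H = √(2×132.4/(0.2541×15.5)) = 8.200 m.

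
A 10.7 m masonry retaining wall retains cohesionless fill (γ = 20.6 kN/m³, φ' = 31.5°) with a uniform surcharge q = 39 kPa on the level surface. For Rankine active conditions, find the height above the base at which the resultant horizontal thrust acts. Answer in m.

K_a = 0.3136.
Triangular part P₁ = ½K_aγH² = 369.8 at H/3 = 3.567 m; rectangular part P₂ = K_a q H = 130.9 at H/2 = 5.350 m.
ȳ = (P₁·3.567 + P₂·5.350)/(P₁+P₂) = 4.033 m.

4.03 m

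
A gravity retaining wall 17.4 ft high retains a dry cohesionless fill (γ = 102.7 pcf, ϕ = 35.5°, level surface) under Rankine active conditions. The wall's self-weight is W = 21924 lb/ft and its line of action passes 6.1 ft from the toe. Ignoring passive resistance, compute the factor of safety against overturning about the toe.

K_a = tan²(45° − 35.5°/2) = 0.2653.
P_a = ½K_aγH² = 0.5×0.2653×102.7×17.4² = 4124 lb/ft, acting at H/3 = 5.800 ft above the base.
Overturning moment M_o = P_a × H/3 = 4124 × 5.800 = 23920.
Resisting moment M_r = W × 6.1 = 21924 × 6.1 = 133700.
FS_overturning = M_r/M_o = 133700/23920 = 5.591.

5.59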